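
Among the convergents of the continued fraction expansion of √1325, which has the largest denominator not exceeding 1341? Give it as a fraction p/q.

26536/729

√1325 = [36; 2, 2, 72, …] (period length 3).
Convergents:
  p_0/q_0 = 36/1
  p_1/q_1 = 73/2
  p_2/q_2 = 182/5
  p_3/q_3 = 13177/362
  p_4/q_4 = 26536/729
  p_5/q_5 = 66249/1820
q_4 = 729 ≤ 1341 < 1820 = q_5, so the answer is 26536/729.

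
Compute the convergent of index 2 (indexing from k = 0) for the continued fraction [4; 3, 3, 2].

Using pₖ = aₖpₖ₋₁ + pₖ₋₂, qₖ = aₖqₖ₋₁ + qₖ₋₂ (with p₋₁=1, p₋₂=0, q₋₁=0, q₋₂=1):
  k=0: a=4, p=4, q=1
  k=1: a=3, p=13, q=3
  k=2: a=3, p=43, q=10

43/10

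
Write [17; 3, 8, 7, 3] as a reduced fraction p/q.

Fold from the inside: start with 3/1.
  7 + 1/3 = 22/3
  8 + 3/22 = 179/22
  3 + 22/179 = 559/179
  17 + 179/559 = 9682/559

9682/559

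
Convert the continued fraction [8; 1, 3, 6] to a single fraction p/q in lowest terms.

Fold from the inside: start with 6/1.
  3 + 1/6 = 19/6
  1 + 6/19 = 25/19
  8 + 19/25 = 219/25

219/25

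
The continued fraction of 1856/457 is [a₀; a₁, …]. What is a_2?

3

1856 = 4·457 + 28   →  a_0 = 4
457 = 16·28 + 9   →  a_1 = 16
28 = 3·9 + 1   →  a_2 = 3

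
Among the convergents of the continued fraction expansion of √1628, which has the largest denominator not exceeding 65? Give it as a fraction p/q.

√1628 = [40; 2, 1, 6, 1, 2, 80, …] (period length 6).
Convergents:
  p_0/q_0 = 40/1
  p_1/q_1 = 81/2
  p_2/q_2 = 121/3
  p_3/q_3 = 807/20
  p_4/q_4 = 928/23
  p_5/q_5 = 2663/66
q_4 = 23 ≤ 65 < 66 = q_5, so the answer is 928/23.

928/23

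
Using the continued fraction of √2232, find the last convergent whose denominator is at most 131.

√2232 = [47; 4, 10, 4, 94, …] (period length 4).
Convergents:
  p_0/q_0 = 47/1
  p_1/q_1 = 189/4
  p_2/q_2 = 1937/41
  p_3/q_3 = 7937/168
q_2 = 41 ≤ 131 < 168 = q_3, so the answer is 1937/41.

1937/41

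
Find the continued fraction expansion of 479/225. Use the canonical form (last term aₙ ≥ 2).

[2; 7, 1, 3, 7]

479 = 2*225 + 29
225 = 7*29 + 22
29 = 1*22 + 7
22 = 3*7 + 1
7 = 7*1 + 0  (stop)
So 479/225 = [2; 7, 1, 3, 7].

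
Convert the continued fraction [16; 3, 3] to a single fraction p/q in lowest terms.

Fold from the inside: start with 3/1.
  3 + 1/3 = 10/3
  16 + 3/10 = 163/10

163/10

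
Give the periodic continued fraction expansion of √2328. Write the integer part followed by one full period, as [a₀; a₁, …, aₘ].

a₀ = ⌊√2328⌋ = 48.
With m₀=0, d₀=1 and mₖ₊₁ = dₖaₖ − mₖ, dₖ₊₁ = (n − mₖ₊₁²)/dₖ, aₖ₊₁ = ⌊(a₀+mₖ₊₁)/dₖ₊₁⌋:
  k=1: m=48, d=24, a=4
  k=2: m=48, d=1, a=96
d=1 and a=2a₀=96 at k=2, so the next step gives (m, d) = (48, 24) again — its k=1 value — and the period has length 2.

[48; 4, 96]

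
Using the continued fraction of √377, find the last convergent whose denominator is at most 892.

8951/461

√377 = [19; 2, 2, 2, 38, …] (period length 4).
Convergents:
  p_0/q_0 = 19/1
  p_1/q_1 = 39/2
  p_2/q_2 = 97/5
  p_3/q_3 = 233/12
  p_4/q_4 = 8951/461
  p_5/q_5 = 18135/934
q_4 = 461 ≤ 892 < 934 = q_5, so the answer is 8951/461.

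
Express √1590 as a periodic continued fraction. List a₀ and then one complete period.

[39; 1, 6, 1, 78]

a₀ = ⌊√1590⌋ = 39.
With m₀=0, d₀=1 and mₖ₊₁ = dₖaₖ − mₖ, dₖ₊₁ = (n − mₖ₊₁²)/dₖ, aₖ₊₁ = ⌊(a₀+mₖ₊₁)/dₖ₊₁⌋:
  k=1: m=39, d=69, a=1
  k=2: m=30, d=10, a=6
  k=3: m=30, d=69, a=1
  k=4: m=39, d=1, a=78
d=1 and a=2a₀=78 at k=4, so the next step gives (m, d) = (39, 69) again — its k=1 value — and the period has length 4.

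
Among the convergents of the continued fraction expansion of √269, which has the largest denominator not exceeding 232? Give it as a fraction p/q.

2657/162

√269 = [16; 2, 2, 32, …] (period length 3).
Convergents:
  p_0/q_0 = 16/1
  p_1/q_1 = 33/2
  p_2/q_2 = 82/5
  p_3/q_3 = 2657/162
  p_4/q_4 = 5396/329
q_3 = 162 ≤ 232 < 329 = q_4, so the answer is 2657/162.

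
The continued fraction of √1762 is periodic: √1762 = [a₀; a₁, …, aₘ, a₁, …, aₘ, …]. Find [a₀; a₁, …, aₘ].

[41; 1, 40, 1, 82]

a₀ = ⌊√1762⌋ = 41.
With m₀=0, d₀=1 and mₖ₊₁ = dₖaₖ − mₖ, dₖ₊₁ = (n − mₖ₊₁²)/dₖ, aₖ₊₁ = ⌊(a₀+mₖ₊₁)/dₖ₊₁⌋:
  k=1: m=41, d=81, a=1
  k=2: m=40, d=2, a=40
  k=3: m=40, d=81, a=1
  k=4: m=41, d=1, a=82
d=1 and a=2a₀=82 at k=4, so the next step gives (m, d) = (41, 81) again — its k=1 value — and the period has length 4.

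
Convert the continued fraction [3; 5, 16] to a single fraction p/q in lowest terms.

259/81

Fold from the inside: start with 16/1.
  5 + 1/16 = 81/16
  3 + 16/81 = 259/81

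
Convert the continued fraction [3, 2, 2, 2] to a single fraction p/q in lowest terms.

Using pₖ = aₖpₖ₋₁ + pₖ₋₂ and qₖ = aₖqₖ₋₁ + qₖ₋₂:
  k=0: a=3, p=3, q=1
  k=1: a=2, p=7, q=2
  k=2: a=2, p=17, q=5
  k=3: a=2, p=41, q=12

41/12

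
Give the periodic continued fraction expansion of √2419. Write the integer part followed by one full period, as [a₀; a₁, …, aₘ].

a₀ = ⌊√2419⌋ = 49.

[49; 5, 2, 5, 98]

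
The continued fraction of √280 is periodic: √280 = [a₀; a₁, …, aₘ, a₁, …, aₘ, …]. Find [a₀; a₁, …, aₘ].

[16; 1, 2, 1, 2, 1, 32]

a₀ = ⌊√280⌋ = 16.
With m₀=0, d₀=1 and mₖ₊₁ = dₖaₖ − mₖ, dₖ₊₁ = (n − mₖ₊₁²)/dₖ, aₖ₊₁ = ⌊(a₀+mₖ₊₁)/dₖ₊₁⌋:
  k=1: m=16, d=24, a=1
  k=2: m=8, d=9, a=2
  k=3: m=10, d=20, a=1
  k=4: m=10, d=9, a=2
  k=5: m=8, d=24, a=1
  k=6: m=16, d=1, a=32
d=1 and a=2a₀=32 at k=6, so the next step gives (m, d) = (16, 24) again — its k=1 value — and the period has length 6.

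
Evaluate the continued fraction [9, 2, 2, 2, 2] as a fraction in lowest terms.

Fold from the inside: start with 2/1.
  2 + 1/2 = 5/2
  2 + 2/5 = 12/5
  2 + 5/12 = 29/12
  9 + 12/29 = 273/29

273/29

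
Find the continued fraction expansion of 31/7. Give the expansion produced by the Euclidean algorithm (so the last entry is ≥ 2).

31 = 4·7 + 3
7 = 2·3 + 1
3 = 3·1 + 0  (stop)
So 31/7 = [4; 2, 3].

[4; 2, 3]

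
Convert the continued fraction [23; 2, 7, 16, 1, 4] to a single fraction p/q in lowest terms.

29803/1270

Using pₖ = aₖpₖ₋₁ + pₖ₋₂ and qₖ = aₖqₖ₋₁ + qₖ₋₂:
  k=0: a=23, p=23, q=1
  k=1: a=2, p=47, q=2
  k=2: a=7, p=352, q=15
  k=3: a=16, p=5679, q=242
  k=4: a=1, p=6031, q=257
  k=5: a=4, p=29803, q=1270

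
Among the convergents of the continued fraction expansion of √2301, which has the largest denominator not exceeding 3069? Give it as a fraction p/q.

145777/3039

√2301 = [47; 1, 30, 1, 94, …] (period length 4).
Convergents:
  p_0/q_0 = 47/1
  p_1/q_1 = 48/1
  p_2/q_2 = 1487/31
  p_3/q_3 = 1535/32
  p_4/q_4 = 145777/3039
  p_5/q_5 = 147312/3071
q_4 = 3039 ≤ 3069 < 3071 = q_5, so the answer is 145777/3039.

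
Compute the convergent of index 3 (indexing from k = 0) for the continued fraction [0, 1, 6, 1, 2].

7/8

Using pₖ = aₖpₖ₋₁ + pₖ₋₂, qₖ = aₖqₖ₋₁ + qₖ₋₂ (with p₋₁=1, p₋₂=0, q₋₁=0, q₋₂=1):
  k=0: a=0, p=0, q=1
  k=1: a=1, p=1, q=1
  k=2: a=6, p=6, q=7
  k=3: a=1, p=7, q=8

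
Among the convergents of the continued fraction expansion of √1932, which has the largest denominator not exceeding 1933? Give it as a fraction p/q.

√1932 = [43; 1, 20, 1, 86, …] (period length 4).
Convergents:
  p_0/q_0 = 43/1
  p_1/q_1 = 44/1
  p_2/q_2 = 923/21
  p_3/q_3 = 967/22
  p_4/q_4 = 84085/1913
  p_5/q_5 = 85052/1935
q_4 = 1913 ≤ 1933 < 1935 = q_5, so the answer is 84085/1913.

84085/1913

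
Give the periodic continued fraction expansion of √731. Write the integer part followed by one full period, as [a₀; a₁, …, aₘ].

a₀ = ⌊√731⌋ = 27.

[27; 27, 54]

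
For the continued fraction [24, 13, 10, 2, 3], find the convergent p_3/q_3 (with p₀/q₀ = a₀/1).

6621/275

Using pₖ = aₖpₖ₋₁ + pₖ₋₂, qₖ = aₖqₖ₋₁ + qₖ₋₂ (with p₋₁=1, p₋₂=0, q₋₁=0, q₋₂=1):
  k=0: a=24, p=24, q=1
  k=1: a=13, p=313, q=13
  k=2: a=10, p=3154, q=131
  k=3: a=2, p=6621, q=275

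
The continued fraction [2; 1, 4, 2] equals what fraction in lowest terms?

Using pₖ = aₖpₖ₋₁ + pₖ₋₂ and qₖ = aₖqₖ₋₁ + qₖ₋₂:
  k=0: a=2, p=2, q=1
  k=1: a=1, p=3, q=1
  k=2: a=4, p=14, q=5
  k=3: a=2, p=31, q=11

31/11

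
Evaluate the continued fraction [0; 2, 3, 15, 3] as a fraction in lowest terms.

141/328

Fold from the inside: start with 3/1.
  15 + 1/3 = 46/3
  3 + 3/46 = 141/46
  2 + 46/141 = 328/141
  0 + 141/328 = 141/328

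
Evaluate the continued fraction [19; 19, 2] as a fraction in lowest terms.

743/39

Using pₖ = aₖpₖ₋₁ + pₖ₋₂ and qₖ = aₖqₖ₋₁ + qₖ₋₂:
  k=0: a=19, p=19, q=1
  k=1: a=19, p=362, q=19
  k=2: a=2, p=743, q=39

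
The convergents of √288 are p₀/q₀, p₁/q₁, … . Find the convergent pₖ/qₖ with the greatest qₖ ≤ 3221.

19601/1155

√288 = [16; 1, 32, …] (period length 2).
Convergents:
  p_0/q_0 = 16/1
  p_1/q_1 = 17/1
  p_2/q_2 = 560/33
  p_3/q_3 = 577/34
  p_4/q_4 = 19024/1121
  p_5/q_5 = 19601/1155
  p_6/q_6 = 646256/38081
q_5 = 1155 ≤ 3221 < 38081 = q_6, so the answer is 19601/1155.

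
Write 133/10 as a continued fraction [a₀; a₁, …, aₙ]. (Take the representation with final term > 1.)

133 = 13·10 + 3
10 = 3·3 + 1
3 = 3·1 + 0  (stop)
So 133/10 = [13; 3, 3].

[13; 3, 3]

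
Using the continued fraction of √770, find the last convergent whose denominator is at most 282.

6188/223

√770 = [27; 1, 2, 1, 54, …] (period length 4).
Convergents:
  p_0/q_0 = 27/1
  p_1/q_1 = 28/1
  p_2/q_2 = 83/3
  p_3/q_3 = 111/4
  p_4/q_4 = 6077/219
  p_5/q_5 = 6188/223
  p_6/q_6 = 18453/665
q_5 = 223 ≤ 282 < 665 = q_6, so the answer is 6188/223.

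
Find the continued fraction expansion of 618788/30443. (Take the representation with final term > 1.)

618788 = 20×30443 + 9928
30443 = 3×9928 + 659
9928 = 15×659 + 43
659 = 15×43 + 14
43 = 3×14 + 1
14 = 14×1 + 0  (stop)
So 618788/30443 = [20; 3, 15, 15, 3, 14].

[20; 3, 15, 15, 3, 14]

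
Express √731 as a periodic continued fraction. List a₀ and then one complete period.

[27; 27, 54]

a₀ = ⌊√731⌋ = 27.
With m₀=0, d₀=1 and mₖ₊₁ = dₖaₖ − mₖ, dₖ₊₁ = (n − mₖ₊₁²)/dₖ, aₖ₊₁ = ⌊(a₀+mₖ₊₁)/dₖ₊₁⌋:
  k=1: m=27, d=2, a=27
  k=2: m=27, d=1, a=54
d=1 and a=2a₀=54 at k=2, so the next step gives (m, d) = (27, 2) again — its k=1 value — and the period has length 2.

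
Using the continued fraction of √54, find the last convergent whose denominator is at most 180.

√54 = [7; 2, 1, 6, 1, 2, 14, …] (period length 6).
Convergents:
  p_0/q_0 = 7/1
  p_1/q_1 = 15/2
  p_2/q_2 = 22/3
  p_3/q_3 = 147/20
  p_4/q_4 = 169/23
  p_5/q_5 = 485/66
  p_6/q_6 = 6959/947
q_5 = 66 ≤ 180 < 947 = q_6, so the answer is 485/66.

485/66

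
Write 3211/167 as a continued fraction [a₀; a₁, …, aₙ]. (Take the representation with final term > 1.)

[19; 4, 2, 1, 1, 7]

3211 = 19×167 + 38
167 = 4×38 + 15
38 = 2×15 + 8
15 = 1×8 + 7
8 = 1×7 + 1
7 = 7×1 + 0  (stop)
So 3211/167 = [19; 4, 2, 1, 1, 7].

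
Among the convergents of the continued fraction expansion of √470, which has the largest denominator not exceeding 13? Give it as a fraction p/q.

√470 = [21; 1, 2, 8, 2, 1, 42, …] (period length 6).
Convergents:
  p_0/q_0 = 21/1
  p_1/q_1 = 22/1
  p_2/q_2 = 65/3
  p_3/q_3 = 542/25
q_2 = 3 ≤ 13 < 25 = q_3, so the answer is 65/3.

65/3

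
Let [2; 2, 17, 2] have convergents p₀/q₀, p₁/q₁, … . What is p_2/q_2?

Using pₖ = aₖpₖ₋₁ + pₖ₋₂, qₖ = aₖqₖ₋₁ + qₖ₋₂ (with p₋₁=1, p₋₂=0, q₋₁=0, q₋₂=1):
  k=0: a=2, p=2, q=1
  k=1: a=2, p=5, q=2
  k=2: a=17, p=87, q=35

87/35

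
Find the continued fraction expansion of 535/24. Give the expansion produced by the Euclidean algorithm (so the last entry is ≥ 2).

[22; 3, 2, 3]

535 = 22×24 + 7
24 = 3×7 + 3
7 = 2×3 + 1
3 = 3×1 + 0  (stop)
So 535/24 = [22; 3, 2, 3].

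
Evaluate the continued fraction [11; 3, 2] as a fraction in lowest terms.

Fold from the inside: start with 2/1.
  3 + 1/2 = 7/2
  11 + 2/7 = 79/7

79/7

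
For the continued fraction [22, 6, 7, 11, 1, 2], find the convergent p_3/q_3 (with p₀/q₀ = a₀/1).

Using pₖ = aₖpₖ₋₁ + pₖ₋₂, qₖ = aₖqₖ₋₁ + qₖ₋₂ (with p₋₁=1, p₋₂=0, q₋₁=0, q₋₂=1):
  k=0: a=22, p=22, q=1
  k=1: a=6, p=133, q=6
  k=2: a=7, p=953, q=43
  k=3: a=11, p=10616, q=479

10616/479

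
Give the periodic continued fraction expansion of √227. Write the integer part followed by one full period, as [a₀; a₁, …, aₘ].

[15; 15, 30]

a₀ = ⌊√227⌋ = 15.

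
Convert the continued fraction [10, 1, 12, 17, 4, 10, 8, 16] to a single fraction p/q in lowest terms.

Using pₖ = aₖpₖ₋₁ + pₖ₋₂ and qₖ = aₖqₖ₋₁ + qₖ₋₂:
  k=0: a=10, p=10, q=1
  k=1: a=1, p=11, q=1
  k=2: a=12, p=142, q=13
  k=3: a=17, p=2425, q=222
  k=4: a=4, p=9842, q=901
  k=5: a=10, p=100845, q=9232
  k=6: a=8, p=816602, q=74757
  k=7: a=16, p=13166477, q=1205344

13166477/1205344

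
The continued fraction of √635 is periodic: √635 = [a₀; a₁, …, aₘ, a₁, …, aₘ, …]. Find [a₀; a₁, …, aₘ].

a₀ = ⌊√635⌋ = 25.
With m₀=0, d₀=1 and mₖ₊₁ = dₖaₖ − mₖ, dₖ₊₁ = (n − mₖ₊₁²)/dₖ, aₖ₊₁ = ⌊(a₀+mₖ₊₁)/dₖ₊₁⌋:
  k=1: m=25, d=10, a=5
  k=2: m=25, d=1, a=50
d=1 and a=2a₀=50 at k=2, so the next step gives (m, d) = (25, 10) again — its k=1 value — and the period has length 2.

[25; 5, 50]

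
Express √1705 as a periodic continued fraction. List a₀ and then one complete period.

[41; 3, 2, 3, 82]

a₀ = ⌊√1705⌋ = 41.
With m₀=0, d₀=1 and mₖ₊₁ = dₖaₖ − mₖ, dₖ₊₁ = (n − mₖ₊₁²)/dₖ, aₖ₊₁ = ⌊(a₀+mₖ₊₁)/dₖ₊₁⌋:
  k=1: m=41, d=24, a=3
  k=2: m=31, d=31, a=2
  k=3: m=31, d=24, a=3
  k=4: m=41, d=1, a=82
d=1 and a=2a₀=82 at k=4, so the next step gives (m, d) = (41, 24) again — its k=1 value — and the period has length 4.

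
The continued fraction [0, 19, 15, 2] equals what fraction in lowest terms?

Using pₖ = aₖpₖ₋₁ + pₖ₋₂ and qₖ = aₖqₖ₋₁ + qₖ₋₂:
  k=0: a=0, p=0, q=1
  k=1: a=19, p=1, q=19
  k=2: a=15, p=15, q=286
  k=3: a=2, p=31, q=591

31/591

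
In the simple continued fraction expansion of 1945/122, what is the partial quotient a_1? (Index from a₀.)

1

1945 = 15·122 + 115   →  a_0 = 15
122 = 1·115 + 7   →  a_1 = 1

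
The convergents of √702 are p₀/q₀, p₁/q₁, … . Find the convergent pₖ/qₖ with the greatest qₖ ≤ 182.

√702 = [26; 2, 52, …] (period length 2).
Convergents:
  p_0/q_0 = 26/1
  p_1/q_1 = 53/2
  p_2/q_2 = 2782/105
  p_3/q_3 = 5617/212
q_2 = 105 ≤ 182 < 212 = q_3, so the answer is 2782/105.

2782/105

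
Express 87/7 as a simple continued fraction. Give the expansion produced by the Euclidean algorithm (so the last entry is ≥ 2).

[12; 2, 3]

87 = 12*7 + 3
7 = 2*3 + 1
3 = 3*1 + 0  (stop)
So 87/7 = [12; 2, 3].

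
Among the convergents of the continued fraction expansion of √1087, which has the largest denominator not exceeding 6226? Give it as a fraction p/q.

√1087 = [32; 1, 31, 1, 64, …] (period length 4).
Convergents:
  p_0/q_0 = 32/1
  p_1/q_1 = 33/1
  p_2/q_2 = 1055/32
  p_3/q_3 = 1088/33
  p_4/q_4 = 70687/2144
  p_5/q_5 = 71775/2177
  p_6/q_6 = 2295712/69631
q_5 = 2177 ≤ 6226 < 69631 = q_6, so the answer is 71775/2177.

71775/2177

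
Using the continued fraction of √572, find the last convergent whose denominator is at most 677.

13752/575

√572 = [23; 1, 10, 1, 46, …] (period length 4).
Convergents:
  p_0/q_0 = 23/1
  p_1/q_1 = 24/1
  p_2/q_2 = 263/11
  p_3/q_3 = 287/12
  p_4/q_4 = 13465/563
  p_5/q_5 = 13752/575
  p_6/q_6 = 150985/6313
q_5 = 575 ≤ 677 < 6313 = q_6, so the answer is 13752/575.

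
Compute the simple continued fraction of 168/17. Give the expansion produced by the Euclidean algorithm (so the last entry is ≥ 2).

[9; 1, 7, 2]

168 = 9*17 + 15
17 = 1*15 + 2
15 = 7*2 + 1
2 = 2*1 + 0  (stop)
So 168/17 = [9; 1, 7, 2].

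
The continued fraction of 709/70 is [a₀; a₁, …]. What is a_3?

3

709 = 10·70 + 9   →  a_0 = 10
70 = 7·9 + 7   →  a_1 = 7
9 = 1·7 + 2   →  a_2 = 1
7 = 3·2 + 1   →  a_3 = 3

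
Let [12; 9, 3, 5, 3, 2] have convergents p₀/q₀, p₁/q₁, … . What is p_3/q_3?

1804/149

Using pₖ = aₖpₖ₋₁ + pₖ₋₂, qₖ = aₖqₖ₋₁ + qₖ₋₂ (with p₋₁=1, p₋₂=0, q₋₁=0, q₋₂=1):
  k=0: a=12, p=12, q=1
  k=1: a=9, p=109, q=9
  k=2: a=3, p=339, q=28
  k=3: a=5, p=1804, q=149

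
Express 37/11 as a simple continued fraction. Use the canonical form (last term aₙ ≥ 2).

37 = 3*11 + 4
11 = 2*4 + 3
4 = 1*3 + 1
3 = 3*1 + 0  (stop)
So 37/11 = [3; 2, 1, 3].

[3; 2, 1, 3]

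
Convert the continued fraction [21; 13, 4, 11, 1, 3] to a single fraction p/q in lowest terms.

Fold from the inside: start with 3/1.
  1 + 1/3 = 4/3
  11 + 3/4 = 47/4
  4 + 4/47 = 192/47
  13 + 47/192 = 2543/192
  21 + 192/2543 = 53595/2543

53595/2543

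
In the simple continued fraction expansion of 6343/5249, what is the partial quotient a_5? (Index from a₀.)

6343 = 1·5249 + 1094   →  a_0 = 1
5249 = 4·1094 + 873   →  a_1 = 4
1094 = 1·873 + 221   →  a_2 = 1
873 = 3·221 + 210   →  a_3 = 3
221 = 1·210 + 11   →  a_4 = 1
210 = 19·11 + 1   →  a_5 = 19

19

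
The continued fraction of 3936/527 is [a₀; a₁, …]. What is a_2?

3936 = 7·527 + 247   →  a_0 = 7
527 = 2·247 + 33   →  a_1 = 2
247 = 7·33 + 16   →  a_2 = 7

7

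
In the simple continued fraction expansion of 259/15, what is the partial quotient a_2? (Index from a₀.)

1

259 = 17·15 + 4   →  a_0 = 17
15 = 3·4 + 3   →  a_1 = 3
4 = 1·3 + 1   →  a_2 = 1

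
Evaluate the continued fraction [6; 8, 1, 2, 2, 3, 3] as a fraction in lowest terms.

4207/688

Fold from the inside: start with 3/1.
  3 + 1/3 = 10/3
  2 + 3/10 = 23/10
  2 + 10/23 = 56/23
  1 + 23/56 = 79/56
  8 + 56/79 = 688/79
  6 + 79/688 = 4207/688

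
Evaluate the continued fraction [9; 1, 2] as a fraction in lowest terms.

Fold from the inside: start with 2/1.
  1 + 1/2 = 3/2
  9 + 2/3 = 29/3

29/3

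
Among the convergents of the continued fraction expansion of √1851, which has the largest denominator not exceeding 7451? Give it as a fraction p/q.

159143/3699

√1851 = [43; 43, 86, …] (period length 2).
Convergents:
  p_0/q_0 = 43/1
  p_1/q_1 = 1850/43
  p_2/q_2 = 159143/3699
  p_3/q_3 = 6844999/159100
q_2 = 3699 ≤ 7451 < 159100 = q_3, so the answer is 159143/3699.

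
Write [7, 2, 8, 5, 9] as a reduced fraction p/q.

Fold from the inside: start with 9/1.
  5 + 1/9 = 46/9
  8 + 9/46 = 377/46
  2 + 46/377 = 800/377
  7 + 377/800 = 5977/800

5977/800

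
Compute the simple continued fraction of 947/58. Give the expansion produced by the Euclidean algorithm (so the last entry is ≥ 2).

947 = 16·58 + 19
58 = 3·19 + 1
19 = 19·1 + 0  (stop)
So 947/58 = [16; 3, 19].

[16; 3, 19]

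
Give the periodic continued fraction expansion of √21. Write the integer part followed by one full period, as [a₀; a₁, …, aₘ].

[4; 1, 1, 2, 1, 1, 8]

a₀ = ⌊√21⌋ = 4.
With m₀=0, d₀=1 and mₖ₊₁ = dₖaₖ − mₖ, dₖ₊₁ = (n − mₖ₊₁²)/dₖ, aₖ₊₁ = ⌊(a₀+mₖ₊₁)/dₖ₊₁⌋:
  k=1: m=4, d=5, a=1
  k=2: m=1, d=4, a=1
  k=3: m=3, d=3, a=2
  k=4: m=3, d=4, a=1
  k=5: m=1, d=5, a=1
  k=6: m=4, d=1, a=8
d=1 and a=2a₀=8 at k=6, so the next step gives (m, d) = (4, 5) again — its k=1 value — and the period has length 6.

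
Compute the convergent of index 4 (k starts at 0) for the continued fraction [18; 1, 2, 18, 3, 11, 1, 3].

Using pₖ = aₖpₖ₋₁ + pₖ₋₂, qₖ = aₖqₖ₋₁ + qₖ₋₂ (with p₋₁=1, p₋₂=0, q₋₁=0, q₋₂=1):
  k=0: a=18, p=18, q=1
  k=1: a=1, p=19, q=1
  k=2: a=2, p=56, q=3
  k=3: a=18, p=1027, q=55
  k=4: a=3, p=3137, q=168

3137/168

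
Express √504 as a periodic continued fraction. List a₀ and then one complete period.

a₀ = ⌊√504⌋ = 22.
With m₀=0, d₀=1 and mₖ₊₁ = dₖaₖ − mₖ, dₖ₊₁ = (n − mₖ₊₁²)/dₖ, aₖ₊₁ = ⌊(a₀+mₖ₊₁)/dₖ₊₁⌋:
  k=1: m=22, d=20, a=2
  k=2: m=18, d=9, a=4
  k=3: m=18, d=20, a=2
  k=4: m=22, d=1, a=44
d=1 and a=2a₀=44 at k=4, so the next step gives (m, d) = (22, 20) again — its k=1 value — and the period has length 4.

[22; 2, 4, 2, 44]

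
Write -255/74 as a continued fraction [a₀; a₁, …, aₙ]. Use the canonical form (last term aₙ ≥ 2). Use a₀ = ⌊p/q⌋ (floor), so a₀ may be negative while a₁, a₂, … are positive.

[-4; 1, 1, 4, 8]

-255 = -4×74 + 41
74 = 1×41 + 33
41 = 1×33 + 8
33 = 4×8 + 1
8 = 8×1 + 0  (stop)
So -255/74 = [-4; 1, 1, 4, 8].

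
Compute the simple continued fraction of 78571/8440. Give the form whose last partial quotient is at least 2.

78571 = 9×8440 + 2611
8440 = 3×2611 + 607
2611 = 4×607 + 183
607 = 3×183 + 58
183 = 3×58 + 9
58 = 6×9 + 4
9 = 2×4 + 1
4 = 4×1 + 0  (stop)
So 78571/8440 = [9; 3, 4, 3, 3, 6, 2, 4].

[9; 3, 4, 3, 3, 6, 2, 4]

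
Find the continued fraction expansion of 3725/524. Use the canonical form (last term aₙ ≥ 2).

[7; 9, 5, 5, 2]

3725 = 7×524 + 57
524 = 9×57 + 11
57 = 5×11 + 2
11 = 5×2 + 1
2 = 2×1 + 0  (stop)
So 3725/524 = [7; 9, 5, 5, 2].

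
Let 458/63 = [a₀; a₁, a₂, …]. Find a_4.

458 = 7·63 + 17   →  a_0 = 7
63 = 3·17 + 12   →  a_1 = 3
17 = 1·12 + 5   →  a_2 = 1
12 = 2·5 + 2   →  a_3 = 2
5 = 2·2 + 1   →  a_4 = 2

2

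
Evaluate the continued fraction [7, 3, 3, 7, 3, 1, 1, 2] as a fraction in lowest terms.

9959/1364

Fold from the inside: start with 2/1.
  1 + 1/2 = 3/2
  1 + 2/3 = 5/3
  3 + 3/5 = 18/5
  7 + 5/18 = 131/18
  3 + 18/131 = 411/131
  3 + 131/411 = 1364/411
  7 + 411/1364 = 9959/1364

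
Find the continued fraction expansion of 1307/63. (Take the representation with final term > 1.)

1307 = 20×63 + 47
63 = 1×47 + 16
47 = 2×16 + 15
16 = 1×15 + 1
15 = 15×1 + 0  (stop)
So 1307/63 = [20; 1, 2, 1, 15].

[20; 1, 2, 1, 15]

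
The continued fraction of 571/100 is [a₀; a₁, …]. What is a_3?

2

571 = 5·100 + 71   →  a_0 = 5
100 = 1·71 + 29   →  a_1 = 1
71 = 2·29 + 13   →  a_2 = 2
29 = 2·13 + 3   →  a_3 = 2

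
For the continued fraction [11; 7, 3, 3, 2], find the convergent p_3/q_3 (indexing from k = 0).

Using pₖ = aₖpₖ₋₁ + pₖ₋₂, qₖ = aₖqₖ₋₁ + qₖ₋₂ (with p₋₁=1, p₋₂=0, q₋₁=0, q₋₂=1):
  k=0: a=11, p=11, q=1
  k=1: a=7, p=78, q=7
  k=2: a=3, p=245, q=22
  k=3: a=3, p=813, q=73

813/73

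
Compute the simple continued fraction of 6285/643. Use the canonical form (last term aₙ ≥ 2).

6285 = 9*643 + 498
643 = 1*498 + 145
498 = 3*145 + 63
145 = 2*63 + 19
63 = 3*19 + 6
19 = 3*6 + 1
6 = 6*1 + 0  (stop)
So 6285/643 = [9; 1, 3, 2, 3, 3, 6].

[9; 1, 3, 2, 3, 3, 6]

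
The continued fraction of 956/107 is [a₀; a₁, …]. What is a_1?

1

956 = 8·107 + 100   →  a_0 = 8
107 = 1·100 + 7   →  a_1 = 1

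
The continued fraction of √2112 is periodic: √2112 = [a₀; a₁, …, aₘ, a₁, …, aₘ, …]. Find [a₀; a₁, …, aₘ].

a₀ = ⌊√2112⌋ = 45.
With m₀=0, d₀=1 and mₖ₊₁ = dₖaₖ − mₖ, dₖ₊₁ = (n − mₖ₊₁²)/dₖ, aₖ₊₁ = ⌊(a₀+mₖ₊₁)/dₖ₊₁⌋:
  k=1: m=45, d=87, a=1
  k=2: m=42, d=4, a=21
  k=3: m=42, d=87, a=1
  k=4: m=45, d=1, a=90
d=1 and a=2a₀=90 at k=4, so the next step gives (m, d) = (45, 87) again — its k=1 value — and the period has length 4.

[45; 1, 21, 1, 90]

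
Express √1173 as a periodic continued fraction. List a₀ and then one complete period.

a₀ = ⌊√1173⌋ = 34.
With m₀=0, d₀=1 and mₖ₊₁ = dₖaₖ − mₖ, dₖ₊₁ = (n − mₖ₊₁²)/dₖ, aₖ₊₁ = ⌊(a₀+mₖ₊₁)/dₖ₊₁⌋:
  k=1: m=34, d=17, a=4
  k=2: m=34, d=1, a=68
d=1 and a=2a₀=68 at k=2, so the next step gives (m, d) = (34, 17) again — its k=1 value — and the period has length 2.

[34; 4, 68]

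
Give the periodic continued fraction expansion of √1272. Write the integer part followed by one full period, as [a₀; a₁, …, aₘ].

a₀ = ⌊√1272⌋ = 35.

[35; 1, 1, 1, 70]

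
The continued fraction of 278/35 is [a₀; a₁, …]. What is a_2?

16

278 = 7·35 + 33   →  a_0 = 7
35 = 1·33 + 2   →  a_1 = 1
33 = 16·2 + 1   →  a_2 = 16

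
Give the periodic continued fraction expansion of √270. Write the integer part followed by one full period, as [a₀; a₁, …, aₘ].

[16; 2, 3, 6, 3, 2, 32]

a₀ = ⌊√270⌋ = 16.
With m₀=0, d₀=1 and mₖ₊₁ = dₖaₖ − mₖ, dₖ₊₁ = (n − mₖ₊₁²)/dₖ, aₖ₊₁ = ⌊(a₀+mₖ₊₁)/dₖ₊₁⌋:
  k=1: m=16, d=14, a=2
  k=2: m=12, d=9, a=3
  k=3: m=15, d=5, a=6
  k=4: m=15, d=9, a=3
  k=5: m=12, d=14, a=2
  k=6: m=16, d=1, a=32
d=1 and a=2a₀=32 at k=6, so the next step gives (m, d) = (16, 14) again — its k=1 value — and the period has length 6.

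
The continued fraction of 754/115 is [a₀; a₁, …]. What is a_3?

754 = 6·115 + 64   →  a_0 = 6
115 = 1·64 + 51   →  a_1 = 1
64 = 1·51 + 13   →  a_2 = 1
51 = 3·13 + 12   →  a_3 = 3

3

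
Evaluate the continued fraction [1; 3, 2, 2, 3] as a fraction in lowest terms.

75/58

Using pₖ = aₖpₖ₋₁ + pₖ₋₂ and qₖ = aₖqₖ₋₁ + qₖ₋₂:
  k=0: a=1, p=1, q=1
  k=1: a=3, p=4, q=3
  k=2: a=2, p=9, q=7
  k=3: a=2, p=22, q=17
  k=4: a=3, p=75, q=58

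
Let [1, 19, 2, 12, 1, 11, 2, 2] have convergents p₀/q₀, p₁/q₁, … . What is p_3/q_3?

512/487

Using pₖ = aₖpₖ₋₁ + pₖ₋₂, qₖ = aₖqₖ₋₁ + qₖ₋₂ (with p₋₁=1, p₋₂=0, q₋₁=0, q₋₂=1):
  k=0: a=1, p=1, q=1
  k=1: a=19, p=20, q=19
  k=2: a=2, p=41, q=39
  k=3: a=12, p=512, q=487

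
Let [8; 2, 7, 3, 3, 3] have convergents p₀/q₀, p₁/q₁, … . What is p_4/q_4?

Using pₖ = aₖpₖ₋₁ + pₖ₋₂, qₖ = aₖqₖ₋₁ + qₖ₋₂ (with p₋₁=1, p₋₂=0, q₋₁=0, q₋₂=1):
  k=0: a=8, p=8, q=1
  k=1: a=2, p=17, q=2
  k=2: a=7, p=127, q=15
  k=3: a=3, p=398, q=47
  k=4: a=3, p=1321, q=156

1321/156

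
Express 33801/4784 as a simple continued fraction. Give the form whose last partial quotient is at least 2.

[7; 15, 3, 1, 1, 14, 3]

33801 = 7×4784 + 313
4784 = 15×313 + 89
313 = 3×89 + 46
89 = 1×46 + 43
46 = 1×43 + 3
43 = 14×3 + 1
3 = 3×1 + 0  (stop)
So 33801/4784 = [7; 15, 3, 1, 1, 14, 3].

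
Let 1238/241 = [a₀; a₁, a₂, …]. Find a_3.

3

1238 = 5·241 + 33   →  a_0 = 5
241 = 7·33 + 10   →  a_1 = 7
33 = 3·10 + 3   →  a_2 = 3
10 = 3·3 + 1   →  a_3 = 3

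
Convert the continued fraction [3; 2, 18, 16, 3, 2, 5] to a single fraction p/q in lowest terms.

80117/22979

Fold from the inside: start with 5/1.
  2 + 1/5 = 11/5
  3 + 5/11 = 38/11
  16 + 11/38 = 619/38
  18 + 38/619 = 11180/619
  2 + 619/11180 = 22979/11180
  3 + 11180/22979 = 80117/22979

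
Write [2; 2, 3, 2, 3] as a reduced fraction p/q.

Using pₖ = aₖpₖ₋₁ + pₖ₋₂ and qₖ = aₖqₖ₋₁ + qₖ₋₂:
  k=0: a=2, p=2, q=1
  k=1: a=2, p=5, q=2
  k=2: a=3, p=17, q=7
  k=3: a=2, p=39, q=16
  k=4: a=3, p=134, q=55

134/55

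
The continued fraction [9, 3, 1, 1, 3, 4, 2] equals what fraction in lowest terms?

2218/239

Fold from the inside: start with 2/1.
  4 + 1/2 = 9/2
  3 + 2/9 = 29/9
  1 + 9/29 = 38/29
  1 + 29/38 = 67/38
  3 + 38/67 = 239/67
  9 + 67/239 = 2218/239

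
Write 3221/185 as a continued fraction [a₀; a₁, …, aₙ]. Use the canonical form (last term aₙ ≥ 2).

3221 = 17*185 + 76
185 = 2*76 + 33
76 = 2*33 + 10
33 = 3*10 + 3
10 = 3*3 + 1
3 = 3*1 + 0  (stop)
So 3221/185 = [17; 2, 2, 3, 3, 3].

[17; 2, 2, 3, 3, 3]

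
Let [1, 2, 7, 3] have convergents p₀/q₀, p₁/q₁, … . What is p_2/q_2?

22/15

Using pₖ = aₖpₖ₋₁ + pₖ₋₂, qₖ = aₖqₖ₋₁ + qₖ₋₂ (with p₋₁=1, p₋₂=0, q₋₁=0, q₋₂=1):
  k=0: a=1, p=1, q=1
  k=1: a=2, p=3, q=2
  k=2: a=7, p=22, q=15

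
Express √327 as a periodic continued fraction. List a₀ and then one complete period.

[18; 12, 36]

a₀ = ⌊√327⌋ = 18.
With m₀=0, d₀=1 and mₖ₊₁ = dₖaₖ − mₖ, dₖ₊₁ = (n − mₖ₊₁²)/dₖ, aₖ₊₁ = ⌊(a₀+mₖ₊₁)/dₖ₊₁⌋:
  k=1: m=18, d=3, a=12
  k=2: m=18, d=1, a=36
d=1 and a=2a₀=36 at k=2, so the next step gives (m, d) = (18, 3) again — its k=1 value — and the period has length 2.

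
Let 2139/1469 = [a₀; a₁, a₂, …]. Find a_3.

2139 = 1·1469 + 670   →  a_0 = 1
1469 = 2·670 + 129   →  a_1 = 2
670 = 5·129 + 25   →  a_2 = 5
129 = 5·25 + 4   →  a_3 = 5

5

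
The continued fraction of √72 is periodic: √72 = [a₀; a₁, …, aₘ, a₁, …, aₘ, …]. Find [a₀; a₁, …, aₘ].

a₀ = ⌊√72⌋ = 8.
With m₀=0, d₀=1 and mₖ₊₁ = dₖaₖ − mₖ, dₖ₊₁ = (n − mₖ₊₁²)/dₖ, aₖ₊₁ = ⌊(a₀+mₖ₊₁)/dₖ₊₁⌋:
  k=1: m=8, d=8, a=2
  k=2: m=8, d=1, a=16
d=1 and a=2a₀=16 at k=2, so the next step gives (m, d) = (8, 8) again — its k=1 value — and the period has length 2.

[8; 2, 16]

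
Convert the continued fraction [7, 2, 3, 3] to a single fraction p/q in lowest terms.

Fold from the inside: start with 3/1.
  3 + 1/3 = 10/3
  2 + 3/10 = 23/10
  7 + 10/23 = 171/23

171/23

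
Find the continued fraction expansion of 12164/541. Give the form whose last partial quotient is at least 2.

12164 = 22·541 + 262
541 = 2·262 + 17
262 = 15·17 + 7
17 = 2·7 + 3
7 = 2·3 + 1
3 = 3·1 + 0  (stop)
So 12164/541 = [22; 2, 15, 2, 2, 3].

[22; 2, 15, 2, 2, 3]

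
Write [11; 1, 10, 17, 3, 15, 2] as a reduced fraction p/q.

Using pₖ = aₖpₖ₋₁ + pₖ₋₂ and qₖ = aₖqₖ₋₁ + qₖ₋₂:
  k=0: a=11, p=11, q=1
  k=1: a=1, p=12, q=1
  k=2: a=10, p=131, q=11
  k=3: a=17, p=2239, q=188
  k=4: a=3, p=6848, q=575
  k=5: a=15, p=104959, q=8813
  k=6: a=2, p=216766, q=18201

216766/18201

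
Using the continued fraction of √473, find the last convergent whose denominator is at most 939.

15137/696

√473 = [21; 1, 2, 1, 42, …] (period length 4).
Convergents:
  p_0/q_0 = 21/1
  p_1/q_1 = 22/1
  p_2/q_2 = 65/3
  p_3/q_3 = 87/4
  p_4/q_4 = 3719/171
  p_5/q_5 = 3806/175
  p_6/q_6 = 11331/521
  p_7/q_7 = 15137/696
  p_8/q_8 = 647085/29753
q_7 = 696 ≤ 939 < 29753 = q_8, so the answer is 15137/696.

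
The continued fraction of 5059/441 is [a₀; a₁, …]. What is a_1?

5059 = 11·441 + 208   →  a_0 = 11
441 = 2·208 + 25   →  a_1 = 2

2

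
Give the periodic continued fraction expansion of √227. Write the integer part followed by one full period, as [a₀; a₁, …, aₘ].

[15; 15, 30]

a₀ = ⌊√227⌋ = 15.
With m₀=0, d₀=1 and mₖ₊₁ = dₖaₖ − mₖ, dₖ₊₁ = (n − mₖ₊₁²)/dₖ, aₖ₊₁ = ⌊(a₀+mₖ₊₁)/dₖ₊₁⌋:
  k=1: m=15, d=2, a=15
  k=2: m=15, d=1, a=30
d=1 and a=2a₀=30 at k=2, so the next step gives (m, d) = (15, 2) again — its k=1 value — and the period has length 2.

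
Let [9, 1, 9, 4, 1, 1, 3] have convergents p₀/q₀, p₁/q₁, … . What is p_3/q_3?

Using pₖ = aₖpₖ₋₁ + pₖ₋₂, qₖ = aₖqₖ₋₁ + qₖ₋₂ (with p₋₁=1, p₋₂=0, q₋₁=0, q₋₂=1):
  k=0: a=9, p=9, q=1
  k=1: a=1, p=10, q=1
  k=2: a=9, p=99, q=10
  k=3: a=4, p=406, q=41

406/41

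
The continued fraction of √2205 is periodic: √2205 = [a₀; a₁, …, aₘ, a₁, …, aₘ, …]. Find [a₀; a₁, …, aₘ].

[46; 1, 22, 2, 22, 1, 92]

a₀ = ⌊√2205⌋ = 46.
With m₀=0, d₀=1 and mₖ₊₁ = dₖaₖ − mₖ, dₖ₊₁ = (n − mₖ₊₁²)/dₖ, aₖ₊₁ = ⌊(a₀+mₖ₊₁)/dₖ₊₁⌋:
  k=1: m=46, d=89, a=1
  k=2: m=43, d=4, a=22
  k=3: m=45, d=45, a=2
  k=4: m=45, d=4, a=22
  k=5: m=43, d=89, a=1
  k=6: m=46, d=1, a=92
d=1 and a=2a₀=92 at k=6, so the next step gives (m, d) = (46, 89) again — its k=1 value — and the period has length 6.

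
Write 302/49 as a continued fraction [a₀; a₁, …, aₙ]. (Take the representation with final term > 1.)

[6; 6, 8]

302 = 6×49 + 8
49 = 6×8 + 1
8 = 8×1 + 0  (stop)
So 302/49 = [6; 6, 8].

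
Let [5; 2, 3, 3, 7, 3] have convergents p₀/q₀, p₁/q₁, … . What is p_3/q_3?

125/23

Using pₖ = aₖpₖ₋₁ + pₖ₋₂, qₖ = aₖqₖ₋₁ + qₖ₋₂ (with p₋₁=1, p₋₂=0, q₋₁=0, q₋₂=1):
  k=0: a=5, p=5, q=1
  k=1: a=2, p=11, q=2
  k=2: a=3, p=38, q=7
  k=3: a=3, p=125, q=23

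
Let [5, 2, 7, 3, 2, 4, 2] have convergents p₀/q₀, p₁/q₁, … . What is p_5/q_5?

Using pₖ = aₖpₖ₋₁ + pₖ₋₂, qₖ = aₖqₖ₋₁ + qₖ₋₂ (with p₋₁=1, p₋₂=0, q₋₁=0, q₋₂=1):
  k=0: a=5, p=5, q=1
  k=1: a=2, p=11, q=2
  k=2: a=7, p=82, q=15
  k=3: a=3, p=257, q=47
  k=4: a=2, p=596, q=109
  k=5: a=4, p=2641, q=483

2641/483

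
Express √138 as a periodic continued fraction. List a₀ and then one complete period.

a₀ = ⌊√138⌋ = 11.

[11; 1, 2, 1, 22]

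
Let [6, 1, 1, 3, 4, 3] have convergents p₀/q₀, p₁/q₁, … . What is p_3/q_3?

46/7

Using pₖ = aₖpₖ₋₁ + pₖ₋₂, qₖ = aₖqₖ₋₁ + qₖ₋₂ (with p₋₁=1, p₋₂=0, q₋₁=0, q₋₂=1):
  k=0: a=6, p=6, q=1
  k=1: a=1, p=7, q=1
  k=2: a=1, p=13, q=2
  k=3: a=3, p=46, q=7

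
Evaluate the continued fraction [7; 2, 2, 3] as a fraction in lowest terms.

126/17

Using pₖ = aₖpₖ₋₁ + pₖ₋₂ and qₖ = aₖqₖ₋₁ + qₖ₋₂:
  k=0: a=7, p=7, q=1
  k=1: a=2, p=15, q=2
  k=2: a=2, p=37, q=5
  k=3: a=3, p=126, q=17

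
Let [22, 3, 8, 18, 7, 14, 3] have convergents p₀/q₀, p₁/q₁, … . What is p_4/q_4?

Using pₖ = aₖpₖ₋₁ + pₖ₋₂, qₖ = aₖqₖ₋₁ + qₖ₋₂ (with p₋₁=1, p₋₂=0, q₋₁=0, q₋₂=1):
  k=0: a=22, p=22, q=1
  k=1: a=3, p=67, q=3
  k=2: a=8, p=558, q=25
  k=3: a=18, p=10111, q=453
  k=4: a=7, p=71335, q=3196

71335/3196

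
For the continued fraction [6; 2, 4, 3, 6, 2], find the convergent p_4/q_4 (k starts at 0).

Using pₖ = aₖpₖ₋₁ + pₖ₋₂, qₖ = aₖqₖ₋₁ + qₖ₋₂ (with p₋₁=1, p₋₂=0, q₋₁=0, q₋₂=1):
  k=0: a=6, p=6, q=1
  k=1: a=2, p=13, q=2
  k=2: a=4, p=58, q=9
  k=3: a=3, p=187, q=29
  k=4: a=6, p=1180, q=183

1180/183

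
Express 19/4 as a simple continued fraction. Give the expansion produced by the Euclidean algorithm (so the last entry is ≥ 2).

[4; 1, 3]

19 = 4·4 + 3
4 = 1·3 + 1
3 = 3·1 + 0  (stop)
So 19/4 = [4; 1, 3].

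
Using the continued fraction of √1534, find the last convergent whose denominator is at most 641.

18369/469

√1534 = [39; 6, 78, …] (period length 2).
Convergents:
  p_0/q_0 = 39/1
  p_1/q_1 = 235/6
  p_2/q_2 = 18369/469
  p_3/q_3 = 110449/2820
q_2 = 469 ≤ 641 < 2820 = q_3, so the answer is 18369/469.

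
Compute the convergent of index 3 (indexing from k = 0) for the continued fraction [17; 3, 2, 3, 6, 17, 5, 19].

415/24

Using pₖ = aₖpₖ₋₁ + pₖ₋₂, qₖ = aₖqₖ₋₁ + qₖ₋₂ (with p₋₁=1, p₋₂=0, q₋₁=0, q₋₂=1):
  k=0: a=17, p=17, q=1
  k=1: a=3, p=52, q=3
  k=2: a=2, p=121, q=7
  k=3: a=3, p=415, q=24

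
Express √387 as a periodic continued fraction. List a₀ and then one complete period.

a₀ = ⌊√387⌋ = 19.
With m₀=0, d₀=1 and mₖ₊₁ = dₖaₖ − mₖ, dₖ₊₁ = (n − mₖ₊₁²)/dₖ, aₖ₊₁ = ⌊(a₀+mₖ₊₁)/dₖ₊₁⌋:
  k=1: m=19, d=26, a=1
  k=2: m=7, d=13, a=2
  k=3: m=19, d=2, a=19
  k=4: m=19, d=13, a=2
  k=5: m=7, d=26, a=1
  k=6: m=19, d=1, a=38
d=1 and a=2a₀=38 at k=6, so the next step gives (m, d) = (19, 26) again — its k=1 value — and the period has length 6.

[19; 1, 2, 19, 2, 1, 38]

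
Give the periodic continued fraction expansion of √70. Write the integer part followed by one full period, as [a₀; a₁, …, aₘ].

a₀ = ⌊√70⌋ = 8.
With m₀=0, d₀=1 and mₖ₊₁ = dₖaₖ − mₖ, dₖ₊₁ = (n − mₖ₊₁²)/dₖ, aₖ₊₁ = ⌊(a₀+mₖ₊₁)/dₖ₊₁⌋:
  k=1: m=8, d=6, a=2
  k=2: m=4, d=9, a=1
  k=3: m=5, d=5, a=2
  k=4: m=5, d=9, a=1
  k=5: m=4, d=6, a=2
  k=6: m=8, d=1, a=16
d=1 and a=2a₀=16 at k=6, so the next step gives (m, d) = (8, 6) again — its k=1 value — and the period has length 6.

[8; 2, 1, 2, 1, 2, 16]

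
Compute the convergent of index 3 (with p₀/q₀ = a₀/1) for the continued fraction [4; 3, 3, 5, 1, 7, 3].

228/53

Using pₖ = aₖpₖ₋₁ + pₖ₋₂, qₖ = aₖqₖ₋₁ + qₖ₋₂ (with p₋₁=1, p₋₂=0, q₋₁=0, q₋₂=1):
  k=0: a=4, p=4, q=1
  k=1: a=3, p=13, q=3
  k=2: a=3, p=43, q=10
  k=3: a=5, p=228, q=53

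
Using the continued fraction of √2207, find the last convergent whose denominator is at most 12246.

207505/4417

√2207 = [46; 1, 45, 1, 92, …] (period length 4).
Convergents:
  p_0/q_0 = 46/1
  p_1/q_1 = 47/1
  p_2/q_2 = 2161/46
  p_3/q_3 = 2208/47
  p_4/q_4 = 205297/4370
  p_5/q_5 = 207505/4417
  p_6/q_6 = 9543022/203135
q_5 = 4417 ≤ 12246 < 203135 = q_6, so the answer is 207505/4417.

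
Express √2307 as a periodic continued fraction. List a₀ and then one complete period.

a₀ = ⌊√2307⌋ = 48.
With m₀=0, d₀=1 and mₖ₊₁ = dₖaₖ − mₖ, dₖ₊₁ = (n − mₖ₊₁²)/dₖ, aₖ₊₁ = ⌊(a₀+mₖ₊₁)/dₖ₊₁⌋:
  k=1: m=48, d=3, a=32
  k=2: m=48, d=1, a=96
d=1 and a=2a₀=96 at k=2, so the next step gives (m, d) = (48, 3) again — its k=1 value — and the period has length 2.

[48; 32, 96]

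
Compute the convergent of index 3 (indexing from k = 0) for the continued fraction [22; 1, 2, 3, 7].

Using pₖ = aₖpₖ₋₁ + pₖ₋₂, qₖ = aₖqₖ₋₁ + qₖ₋₂ (with p₋₁=1, p₋₂=0, q₋₁=0, q₋₂=1):
  k=0: a=22, p=22, q=1
  k=1: a=1, p=23, q=1
  k=2: a=2, p=68, q=3
  k=3: a=3, p=227, q=10

227/10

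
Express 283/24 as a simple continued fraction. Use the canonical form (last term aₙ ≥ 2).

283 = 11*24 + 19
24 = 1*19 + 5
19 = 3*5 + 4
5 = 1*4 + 1
4 = 4*1 + 0  (stop)
So 283/24 = [11; 1, 3, 1, 4].

[11; 1, 3, 1, 4]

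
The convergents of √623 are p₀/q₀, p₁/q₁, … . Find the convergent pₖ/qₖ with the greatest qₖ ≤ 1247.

30551/1224

√623 = [24; 1, 23, 1, 48, …] (period length 4).
Convergents:
  p_0/q_0 = 24/1
  p_1/q_1 = 25/1
  p_2/q_2 = 599/24
  p_3/q_3 = 624/25
  p_4/q_4 = 30551/1224
  p_5/q_5 = 31175/1249
q_4 = 1224 ≤ 1247 < 1249 = q_5, so the answer is 30551/1224.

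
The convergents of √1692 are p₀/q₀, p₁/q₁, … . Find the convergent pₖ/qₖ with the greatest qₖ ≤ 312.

√1692 = [41; 7, 2, 7, 82, …] (period length 4).
Convergents:
  p_0/q_0 = 41/1
  p_1/q_1 = 288/7
  p_2/q_2 = 617/15
  p_3/q_3 = 4607/112
  p_4/q_4 = 378391/9199
q_3 = 112 ≤ 312 < 9199 = q_4, so the answer is 4607/112.

4607/112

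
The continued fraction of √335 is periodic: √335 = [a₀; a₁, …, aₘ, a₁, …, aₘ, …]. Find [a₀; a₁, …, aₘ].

[18; 3, 3, 3, 36]

a₀ = ⌊√335⌋ = 18.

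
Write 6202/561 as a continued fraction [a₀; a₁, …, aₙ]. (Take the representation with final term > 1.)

[11; 18, 10, 3]

6202 = 11×561 + 31
561 = 18×31 + 3
31 = 10×3 + 1
3 = 3×1 + 0  (stop)
So 6202/561 = [11; 18, 10, 3].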